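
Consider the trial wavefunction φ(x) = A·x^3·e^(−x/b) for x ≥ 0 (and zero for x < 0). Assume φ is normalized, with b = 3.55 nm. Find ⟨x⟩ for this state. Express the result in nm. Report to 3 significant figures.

⟨x⟩ = ∫ x |φ|² dx over the full domain.
Recall ∫₀^∞ x^m e^(−x/β) dx = m!·β^(m+1), evaluating both integrals, ⟨x⟩ = 7·b/2.
With b = 3.55, ⟨x⟩ = 12.43.

⟨x⟩ ≈ 12.4 nm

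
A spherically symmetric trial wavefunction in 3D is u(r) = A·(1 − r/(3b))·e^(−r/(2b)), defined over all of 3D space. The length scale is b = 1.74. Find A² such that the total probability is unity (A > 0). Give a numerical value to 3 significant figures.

A^2 ≈ 0.0227

Normalization requires ∫|u|² 4πr² dr = 1, integrated from 0 to ∞.
(Spherical symmetry: dV = 4πr² dr.)
Carrying out the integral gives A² · 8·π·b^3/3.
Setting this equal to 1 gives A² = 1/(8·π·b^3/3).
With b = 1.74: A² = 0.02266 and A = 0.1505.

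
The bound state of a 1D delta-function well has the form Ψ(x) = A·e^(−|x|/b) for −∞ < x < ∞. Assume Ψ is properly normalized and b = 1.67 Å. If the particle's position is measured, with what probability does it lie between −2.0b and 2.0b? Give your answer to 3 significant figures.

P ≈ 0.982

The probability is P = ∫ |Ψ|² dx over [−2.0b, 2.0b].
Since A² = 1/(b), this is the region integral divided by the full normalization integral.
Both integrals are even about x = 0, so only the x ≥ 0 halves are needed (the factors of 2 cancel). Let u = x/b; then A² and the length scale cancel, so P = ∫_{0}^{2.0} e^(-2·u) du ÷ ∫_{0}^{∞} e^(-2·u) du.
With ∫ e^(-2·u) du = -e^(-2·u)/2 + C, the region integral is 1/2 - e^(-4)/2 and the full one is 1/2.
The result is P = 0.9817.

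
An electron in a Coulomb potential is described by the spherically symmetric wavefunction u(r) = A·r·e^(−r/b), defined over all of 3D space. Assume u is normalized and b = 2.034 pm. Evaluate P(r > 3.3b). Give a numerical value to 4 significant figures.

Integrate the radial probability density 4πr²|u|² over r > 3.3b.
A² is fixed by ∫₀^∞ 4πr²|u|² dr = 1, i.e. A² = (3·π·b^5)^(−1).
Let t = r/b; then A², 4π and the length scale all cancel, so P = ∫_{3.3}^{∞} t^4·e^(-2·t) dt ÷ ∫_{0}^{∞} t^4·e^(-2·t) dt.
Using ∫ t^4·e^(-2·t) dt = -(t^4/2 + t^3 + 3·t^2/2 + 3·t/2 + 3/4)·e^(-2·t), the numerator is ≈ 0.159528 and the denominator is 3/4.
The region integral divided by the full integral gives P = 0.21270.

P ≈ 0.2127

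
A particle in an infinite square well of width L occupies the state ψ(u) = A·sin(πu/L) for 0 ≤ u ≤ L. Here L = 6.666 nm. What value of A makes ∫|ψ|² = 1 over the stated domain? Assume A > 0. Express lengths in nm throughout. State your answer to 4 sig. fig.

A ≈ 0.5477 nm^(-1/2)

The normalization condition is ∫|ψ|² du = 1 from 0 to L.
With ∫₀^L sin²(nπu/L) du = L/2, the integral (without the A² prefactor) comes out to L/2.
Setting this equal to 1 gives A² = 1/(L/2).
Substituting L = 6.666 gives A² = 0.30003, so A = 0.54775.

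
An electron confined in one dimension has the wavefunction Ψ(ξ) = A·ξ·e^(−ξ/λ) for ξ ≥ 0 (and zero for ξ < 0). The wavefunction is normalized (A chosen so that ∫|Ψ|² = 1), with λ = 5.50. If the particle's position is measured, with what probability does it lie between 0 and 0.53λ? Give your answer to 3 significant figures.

|Ψ|² is the probability density, so P = ∫_{0}^{0.53λ} |Ψ|² dξ.
With A² fixed by ∫|Ψ|² = 1, i.e. A² = (λ^3/4)^(−1), substitute and integrate.
In terms of u = ξ/λ (A² and the length scale cancel between numerator and denominator), P = [∫_{0}^{0.53} u^2·e^(-2·u) du] / [∫_{0}^{∞} u^2·e^(-2·u) du].
An antiderivative of u^2·e^(-2·u) is -(2·u^2 + 2·u + 1)·e^(-2·u)/4; evaluating from 0 to 0.53 gives ≈ 0.022916, while the full integral is 1/4.
Evaluating gives P = 0.09166.

P ≈ 0.0917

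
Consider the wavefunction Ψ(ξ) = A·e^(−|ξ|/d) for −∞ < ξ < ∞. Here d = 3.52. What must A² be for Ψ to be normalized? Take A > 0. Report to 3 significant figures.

A^2 ≈ 0.284

The normalization condition is ∫|Ψ|² dξ = 1 from −∞ to ∞.
Carrying out the integral gives A² · d.
Setting this equal to 1 gives A² = 1/(d).
Plugging in d = 3.52 yields A = 0.5330.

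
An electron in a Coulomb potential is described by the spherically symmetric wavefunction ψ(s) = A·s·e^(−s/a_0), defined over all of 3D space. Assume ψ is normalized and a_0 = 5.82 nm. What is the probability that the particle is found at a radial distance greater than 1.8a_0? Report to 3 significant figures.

Integrate the radial probability density 4πs²|ψ|² over s > 1.8a_0.
The full normalization integral is A²·[3·π·a_0^5] = 1, fixing A².
In terms of u = s/a_0 (A², 4π and the length scale all cancel between numerator and denominator), P = [∫_{1.8}^{∞} u^4·e^(-2·u) du] / [∫_{0}^{∞} u^4·e^(-2·u) du].
Using ∫ u^4·e^(-2·u) du = -(u^4/2 + u^3 + 3·u^2/2 + 3·u/2 + 3/4)·e^(-2·u), the numerator is ≈ 0.52983 and the denominator is 3/4.
This evaluates to P = 0.7064.

P ≈ 0.706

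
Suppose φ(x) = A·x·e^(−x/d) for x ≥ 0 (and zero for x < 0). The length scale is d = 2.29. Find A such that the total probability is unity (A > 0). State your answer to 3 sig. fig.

Normalization requires ∫|φ|² dx = 1, integrated from 0 to ∞.
With φ = A·x·e^(−x/d), the integral evaluates to A²·[d^3/4].
Setting this equal to 1 gives A² = 1/(d^3/4).
With d = 2.29: A² = 0.3331 and A = 0.5771.

A ≈ 0.577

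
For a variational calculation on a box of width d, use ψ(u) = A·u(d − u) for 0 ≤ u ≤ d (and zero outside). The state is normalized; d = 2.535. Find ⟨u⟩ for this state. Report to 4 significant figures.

⟨u⟩ ≈ 1.268

The expectation value is the |ψ|²-weighted average of u: ∫ u|ψ|² du.
Since the A² factors cancel between numerator and denominator, ⟨u⟩ = d/2.
With d = 2.535, ⟨u⟩ = 1.2675.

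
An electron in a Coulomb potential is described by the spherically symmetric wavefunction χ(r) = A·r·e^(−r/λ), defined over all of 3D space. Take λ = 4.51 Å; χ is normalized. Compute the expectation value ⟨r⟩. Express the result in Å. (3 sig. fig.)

⟨r⟩ ≈ 11.3 Å

The expectation value is the |χ|²-weighted average of r: ∫ r|χ|² 4πr² dr.
With ∫₀^∞ r^5 e^(−αr) dr = 5!/α^6, since the A² factors cancel between numerator and denominator, ⟨r⟩ = 5·λ/2.
With λ = 4.51, ⟨r⟩ = 11.28.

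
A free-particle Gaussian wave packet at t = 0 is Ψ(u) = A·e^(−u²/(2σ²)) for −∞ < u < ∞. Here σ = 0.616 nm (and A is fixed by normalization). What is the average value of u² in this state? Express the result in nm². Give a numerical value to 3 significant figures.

⟨u^2⟩ ≈ 0.190 nm^2

⟨u²⟩ = ∫ u^2 |Ψ|² du over the full domain.
The ratio of the moment integral to the normalization integral gives ⟨u²⟩ = σ^2/2.
With σ = 0.616, ⟨u^2⟩ = 0.1897.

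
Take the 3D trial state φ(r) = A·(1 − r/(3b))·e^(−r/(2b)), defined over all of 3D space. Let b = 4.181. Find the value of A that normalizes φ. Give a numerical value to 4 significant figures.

A ≈ 0.04041

Require ∫ |φ|² 4πr² dr = 1 over the whole domain.
In 3D with spherical symmetry the volume element is 4πr² dr.
With ∫₀^∞ r^4 e^(−αr) dr = 4!/α^5, carrying out the integral gives A² · 8·π·b^3/3.
Hence A² = 1/[8·π·b^3/3].
With b = 4.181: A² = 0.0016332 and A = 0.040413.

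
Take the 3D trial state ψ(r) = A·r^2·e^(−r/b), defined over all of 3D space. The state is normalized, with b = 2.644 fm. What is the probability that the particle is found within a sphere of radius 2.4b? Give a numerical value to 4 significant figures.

P = ∫ |ψ|² 4πr² dr over r ≤ 2.4b.
The full normalization integral is A²·[45·π·b^7/2] = 1, fixing A².
In terms of u = r/b (A², 4π and the length scale all cancel between numerator and denominator), P = [∫_{0}^{2.4} u^6·e^(-2·u) du] / [∫_{0}^{∞} u^6·e^(-2·u) du].
Using ∫ u^6·e^(-2·u) du = -(4·u^6 + 12·u^5 + 30·u^4 + 60·u^3 + 90·u^2 + 90·u + 45)·e^(-2·u)/8, the numerator is ≈ 1.17672 and the denominator is 45/8.
Taking the ratio yields P = 0.20920.

P ≈ 0.2092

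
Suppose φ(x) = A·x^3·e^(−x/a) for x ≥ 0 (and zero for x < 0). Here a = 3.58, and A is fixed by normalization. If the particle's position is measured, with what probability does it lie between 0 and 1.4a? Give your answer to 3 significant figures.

P ≈ 0.0244

|φ|² is the probability density, so P = ∫_{0}^{1.4a} |φ|² dx.
With A² fixed by ∫|φ|² = 1, i.e. A² = (45·a^7/8)^(−1), substitute and integrate.
In terms of u = x/a (A² and the length scale cancel between numerator and denominator), P = [∫_{0}^{1.4} u^6·e^(-2·u) du] / [∫_{0}^{∞} u^6·e^(-2·u) du].
An antiderivative of u^6·e^(-2·u) is -(4·u^6 + 12·u^5 + 30·u^4 + 60·u^3 + 90·u^2 + 90·u + 45)·e^(-2·u)/8; evaluating from 0 to 1.4 gives ≈ 0.13731, while the full integral is 45/8.
Evaluating gives P = 0.02441.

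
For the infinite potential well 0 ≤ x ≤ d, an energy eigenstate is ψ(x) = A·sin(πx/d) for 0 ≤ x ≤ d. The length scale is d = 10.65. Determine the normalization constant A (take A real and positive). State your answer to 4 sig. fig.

Normalization requires ∫|ψ|² dx = 1, integrated from 0 to d.
Using sin²θ = (1 − cos 2θ)/2, ∫|ψ|² dx = A²·(d/2).
With d = 10.65: A² = 0.18779 and A = 0.43335.

A ≈ 0.4334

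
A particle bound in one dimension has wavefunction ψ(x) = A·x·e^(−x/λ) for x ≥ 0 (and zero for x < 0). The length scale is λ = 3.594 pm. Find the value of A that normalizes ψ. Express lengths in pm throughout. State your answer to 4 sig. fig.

Normalization requires ∫|ψ|² dx = 1, integrated from 0 to ∞.
The integral (without the A² prefactor) comes out to λ^3/4.
Hence A² = 1/[λ^3/4].
Substituting λ = 3.594 gives A² = 0.086164, so A = 0.29354.

A ≈ 0.2935 pm^(-3/2)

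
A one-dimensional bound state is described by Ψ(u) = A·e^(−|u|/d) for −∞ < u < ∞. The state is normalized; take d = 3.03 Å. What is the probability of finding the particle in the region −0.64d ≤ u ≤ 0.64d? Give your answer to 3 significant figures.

The probability is P = ∫ |Ψ|² du over [−0.64d, 0.64d].
The normalization integral ∫|Ψ|²du over the whole domain equals d·A², and A² cancels in the ratio.
By symmetry take twice the u ≥ 0 contribution in numerator and denominator; the 2's cancel. Let t = u/d; then A² and the length scale cancel, so P = ∫_{0}^{0.64} e^(-2·t) dt ÷ ∫_{0}^{∞} e^(-2·t) dt.
Using ∫ e^(-2·t) dt = -e^(-2·t)/2, the numerator is 1/2 - e^(-32/25)/2 and the denominator is 1/2.
This works out to P = 0.7220.

P ≈ 0.722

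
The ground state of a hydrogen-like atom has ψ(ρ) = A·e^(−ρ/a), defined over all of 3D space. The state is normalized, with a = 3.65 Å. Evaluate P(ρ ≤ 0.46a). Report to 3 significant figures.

P ≈ 0.0662

P = ∫ |ψ|² 4πρ² dρ over ρ ≤ 0.46a.
A² is fixed by ∫₀^∞ 4πρ²|ψ|² dρ = 1, i.e. A² = (π·a^3)^(−1).
Let u = ρ/a; then A², 4π and the length scale all cancel, so P = ∫_{0}^{0.46} u^2·e^(-2·u) du ÷ ∫_{0}^{∞} u^2·e^(-2·u) du.
Using ∫ u^2·e^(-2·u) du = -(2·u^2 + 2·u + 1)·e^(-2·u)/4, the numerator is 1/4 - 2929·e^(-23/25)/5000 and the denominator is 1/4.
The region integral divided by the full integral gives P = 0.06619.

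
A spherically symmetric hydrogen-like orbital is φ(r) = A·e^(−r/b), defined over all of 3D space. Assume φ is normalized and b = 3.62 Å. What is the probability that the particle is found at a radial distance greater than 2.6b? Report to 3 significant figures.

P ≈ 0.109

Integrate the radial probability density 4πr²|φ|² over r > 2.6b.
Normalization gives A² = 1/(π·b^3).
In terms of u = r/b (A², 4π and the length scale all cancel between numerator and denominator), P = [∫_{2.6}^{∞} u^2·e^(-2·u) du] / [∫_{0}^{∞} u^2·e^(-2·u) du].
An antiderivative of u^2·e^(-2·u) is -(2·u^2 + 2·u + 1)·e^(-2·u)/4; evaluating from 2.6 to ∞ gives 493·e^(-26/5)/100, while the full integral is 1/4.
The region integral divided by the full integral gives P = 0.1088.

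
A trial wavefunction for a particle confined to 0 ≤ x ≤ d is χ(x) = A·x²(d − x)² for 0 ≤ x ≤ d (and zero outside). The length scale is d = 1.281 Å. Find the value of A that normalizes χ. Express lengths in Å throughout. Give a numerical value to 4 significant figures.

A ≈ 8.236 Å^(-9/2)

Normalization requires ∫|χ|² dx = 1, integrated from 0 to d.
Expanding the polynomial and integrating term by term, the integral (without the A² prefactor) comes out to d^9/630.
Setting this equal to 1 gives A² = 1/(d^9/630).
With d = 1.281: A² = 67.826 and A = 8.2357.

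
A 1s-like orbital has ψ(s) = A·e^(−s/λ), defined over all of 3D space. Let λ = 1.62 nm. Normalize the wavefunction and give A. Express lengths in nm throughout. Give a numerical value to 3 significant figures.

Normalization requires ∫|ψ|² 4πs² ds = 1, integrated from 0 to ∞.
The angular integral contributes 4π, leaving ∫₀^∞ s²|ψ|² ds.
Using ∫₀^∞ sⁿ e^(−αs) ds = n!/αⁿ⁺¹, with ψ = A·e^(−s/λ), the integral evaluates to A²·[π·λ^3].
With λ = 1.62: A² = 0.07487 and A = 0.2736.

A ≈ 0.274 nm^(-3/2)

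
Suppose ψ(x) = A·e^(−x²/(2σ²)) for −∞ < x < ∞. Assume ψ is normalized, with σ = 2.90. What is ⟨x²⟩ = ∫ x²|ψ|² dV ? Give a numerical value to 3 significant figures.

⟨x^2⟩ ≈ 4.21

⟨x²⟩ = ∫ x^2 |ψ|² dx over the full domain.
Differentiating ∫e^(−αx²) dx = √(π/α) under α to get the higher moments, since the A² factors cancel between numerator and denominator, ⟨x²⟩ = σ^2/2.
With σ = 2.90, ⟨x^2⟩ = 4.205.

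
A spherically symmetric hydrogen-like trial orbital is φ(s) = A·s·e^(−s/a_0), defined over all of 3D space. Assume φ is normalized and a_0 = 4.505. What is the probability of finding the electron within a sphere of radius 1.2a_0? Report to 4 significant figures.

Integrate the radial probability density 4πs²|φ|² over s ≤ 1.2a_0.
A² is fixed by ∫₀^∞ 4πs²|φ|² ds = 1, i.e. A² = (3·π·a_0^5)^(−1).
Let u = s/a_0; then A², 4π and the length scale all cancel, so P = ∫_{0}^{1.2} u^4·e^(-2·u) du ÷ ∫_{0}^{∞} u^4·e^(-2·u) du.
An antiderivative of u^4·e^(-2·u) is -(u^4/2 + u^3 + 3·u^2/2 + 3·u/2 + 3/4)·e^(-2·u); evaluating from 0 to 1.2 gives ≈ 0.0719014, while the full integral is 3/4.
The region integral divided by the full integral gives P = 0.095869.

P ≈ 0.09587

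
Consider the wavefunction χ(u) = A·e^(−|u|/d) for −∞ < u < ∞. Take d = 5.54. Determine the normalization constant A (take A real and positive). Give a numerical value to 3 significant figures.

Normalization requires ∫|χ|² du = 1, integrated from −∞ to ∞.
Using ∫₀^∞ uⁿ e^(−αu) du = n!/αⁿ⁺¹, ∫|χ|² du = A²·(d).
Hence A² = 1/[d].
With d = 5.54: A² = 0.1805 and A = 0.4249.

A ≈ 0.425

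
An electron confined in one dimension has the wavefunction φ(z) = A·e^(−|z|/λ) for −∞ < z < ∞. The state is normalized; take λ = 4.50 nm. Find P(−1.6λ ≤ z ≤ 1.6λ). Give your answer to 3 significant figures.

P ≈ 0.959

The probability is P = ∫ |φ|² dz over [−1.6λ, 1.6λ].
With A² fixed by ∫|φ|² = 1, i.e. A² = (λ)^(−1), substitute and integrate.
Both integrals are even about z = 0, so only the z ≥ 0 halves are needed (the factors of 2 cancel). In terms of u = z/λ (A² and the length scale cancel between numerator and denominator), P = [∫_{0}^{1.6} e^(-2·u) du] / [∫_{0}^{∞} e^(-2·u) du].
Using ∫ e^(-2·u) du = -e^(-2·u)/2, the numerator is 1/2 - e^(-16/5)/2 and the denominator is 1/2.
Taking the ratio, P = 0.9592.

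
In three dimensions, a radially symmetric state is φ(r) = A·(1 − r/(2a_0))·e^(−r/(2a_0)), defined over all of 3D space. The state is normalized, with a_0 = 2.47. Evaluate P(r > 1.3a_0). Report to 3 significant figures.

Integrate the radial probability density 4πr²|φ|² over r > 1.3a_0.
Normalization gives A² = 1/(8·π·a_0^3).
In terms of u = r/a_0 (A², 4π and the length scale all cancel between numerator and denominator), P = [∫_{1.3}^{∞} u^2·(1 - u/2)^2·e^(-u) du] / [∫_{0}^{∞} u^2·(1 - u/2)^2·e^(-u) du].
An antiderivative of u^2·(1 - u/2)^2·e^(-u) is -(u^4/4 + u^2 + 2·u + 2)·e^(-u); evaluating from 1.3 to ∞ gives ≈ 1.9088, while the full integral is 2.
Taking the ratio yields P = 0.9544.

P ≈ 0.954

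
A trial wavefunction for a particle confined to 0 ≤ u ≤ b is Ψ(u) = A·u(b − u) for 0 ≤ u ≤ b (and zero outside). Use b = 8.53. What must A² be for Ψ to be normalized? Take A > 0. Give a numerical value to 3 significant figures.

Normalization requires ∫|Ψ|² du = 1, integrated from 0 to b.
Expanding the polynomial and integrating term by term, with Ψ = A·u(b − u), the integral evaluates to A²·[b^5/30].
So A² = (b^5/30)^(−1).
Plugging in b = 8.53 yields A = 0.02577.

A^2 ≈ 0.000664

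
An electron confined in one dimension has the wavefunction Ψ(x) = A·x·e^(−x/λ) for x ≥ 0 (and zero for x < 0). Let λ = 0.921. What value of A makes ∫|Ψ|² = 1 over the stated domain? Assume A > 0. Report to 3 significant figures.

A ≈ 2.26

Normalization requires ∫|Ψ|² dx = 1, integrated from 0 to ∞.
Recall ∫₀^∞ x^m e^(−x/β) dx = m!·β^(m+1), the integral (without the A² prefactor) comes out to λ^3/4.
Setting this equal to 1 gives A² = 1/(λ^3/4).
Plugging in λ = 0.921 yields A = 2.263.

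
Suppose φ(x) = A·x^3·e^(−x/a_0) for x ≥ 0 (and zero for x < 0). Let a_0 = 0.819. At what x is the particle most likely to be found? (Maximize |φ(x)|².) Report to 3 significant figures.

Set d/dx [|φ(x)|²] = 0 and solve for x > 0.
Solving yields x = 3·a_0.
With a_0 = 0.819, the most probable position is 2.457.

x ≈ 2.46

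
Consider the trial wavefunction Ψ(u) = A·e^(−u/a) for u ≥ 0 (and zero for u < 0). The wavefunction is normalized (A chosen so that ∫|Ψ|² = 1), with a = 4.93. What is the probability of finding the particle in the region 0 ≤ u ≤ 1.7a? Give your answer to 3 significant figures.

The probability is P = ∫ |Ψ|² du over [0, 1.7a].
The normalization integral ∫|Ψ|²du over the whole domain equals a/2·A², and A² cancels in the ratio.
Let t = u/a; then A² and the length scale cancel, so P = ∫_{0}^{1.7} e^(-2·t) dt ÷ ∫_{0}^{∞} e^(-2·t) dt.
With ∫ e^(-2·t) dt = -e^(-2·t)/2 + C, the region integral is 1/2 - e^(-17/5)/2 and the full one is 1/2.
The result is P = 0.9666.

P ≈ 0.967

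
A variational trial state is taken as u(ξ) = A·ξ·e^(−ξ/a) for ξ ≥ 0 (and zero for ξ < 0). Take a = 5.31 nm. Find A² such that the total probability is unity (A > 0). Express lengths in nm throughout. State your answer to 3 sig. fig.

A^2 ≈ 0.0267 nm^(-3)

We need A² ∫|f|² dξ = 1, taking the integral from 0 to ∞.
With u = A·ξ·e^(−ξ/a), the integral evaluates to A²·[a^3/4].
Setting this equal to 1 gives A² = 1/(a^3/4).
Plugging in a = 5.31 yields A = 0.1635.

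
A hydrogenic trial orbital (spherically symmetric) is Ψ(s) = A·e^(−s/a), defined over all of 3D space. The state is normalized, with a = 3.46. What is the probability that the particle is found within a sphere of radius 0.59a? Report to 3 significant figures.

With dV = 4πs²ds, the probability is ∫|Ψ|² dV over s ≤ 0.59a.
Normalization gives A² = 1/(π·a^3).
Let u = s/a; then A², 4π and the length scale all cancel, so P = ∫_{0}^{0.59} u^2·e^(-2·u) du ÷ ∫_{0}^{∞} u^2·e^(-2·u) du.
An antiderivative of u^2·e^(-2·u) is -(2·u^2 + 2·u + 1)·e^(-2·u)/4; evaluating from 0 to 0.59 gives ≈ 0.029051, while the full integral is 1/4.
The region integral divided by the full integral gives P = 0.1162.

P ≈ 0.116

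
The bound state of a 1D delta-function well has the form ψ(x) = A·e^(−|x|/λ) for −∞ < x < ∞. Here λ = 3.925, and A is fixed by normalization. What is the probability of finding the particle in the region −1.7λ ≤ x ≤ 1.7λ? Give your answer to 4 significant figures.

|ψ|² is the probability density, so P = ∫_{−1.7λ}^{1.7λ} |ψ|² dx.
Since A² = 1/(λ), this is the region integral divided by the full normalization integral.
By symmetry take twice the x ≥ 0 contribution in numerator and denominator; the 2's cancel. In terms of u = x/λ (A² and the length scale cancel between numerator and denominator), P = [∫_{0}^{1.7} e^(-2·u) du] / [∫_{0}^{∞} e^(-2·u) du].
With ∫ e^(-2·u) du = -e^(-2·u)/2 + C, the region integral is 1/2 - e^(-17/5)/2 and the full one is 1/2.
Taking the ratio, P = 0.96663.

P ≈ 0.9666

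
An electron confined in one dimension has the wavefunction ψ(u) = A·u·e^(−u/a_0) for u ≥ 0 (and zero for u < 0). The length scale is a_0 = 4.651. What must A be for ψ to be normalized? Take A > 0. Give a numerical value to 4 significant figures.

Normalization requires ∫|ψ|² du = 1, integrated from 0 to ∞.
Carrying out the integral gives A² · a_0^3/4.
Hence A² = 1/[a_0^3/4].
Substituting a_0 = 4.651 gives A² = 0.039758, so A = 0.19939.

A ≈ 0.1994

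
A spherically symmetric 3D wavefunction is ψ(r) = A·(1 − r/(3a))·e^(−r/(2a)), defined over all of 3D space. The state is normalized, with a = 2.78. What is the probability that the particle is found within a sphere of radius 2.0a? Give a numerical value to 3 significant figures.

P ≈ 0.323

P = ∫ |ψ|² 4πr² dr over r ≤ 2.0a.
A² is fixed by ∫₀^∞ 4πr²|ψ|² dr = 1, i.e. A² = (8·π·a^3/3)^(−1).
Substituting u = r/a, A², 4π and the length scale all cancel in the ratio: P = ∫_{0}^{2.0} u^2·(1 - u/3)^2·e^(-u) du / ∫_{0}^{∞} u^2·(1 - u/3)^2·e^(-u) du.
An antiderivative of u^2·(1 - u/3)^2·e^(-u) is (-u^4 + 2·u^3 - 3·u^2 - 6·u - 6)·e^(-u)/9; evaluating from 0 to 2.0 gives 2/3 - 10·e^(-2)/3, while the full integral is 2/3.
Taking the ratio yields P = 0.3233.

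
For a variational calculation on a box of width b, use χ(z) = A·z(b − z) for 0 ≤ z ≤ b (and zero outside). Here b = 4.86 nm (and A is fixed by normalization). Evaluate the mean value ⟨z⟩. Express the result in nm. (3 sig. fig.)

The expectation value is the |χ|²-weighted average of z: ∫ z|χ|² dz.
Evaluating both integrals, ⟨z⟩ = b/2.
Putting b = 4.86 gives 2.430.

⟨z⟩ ≈ 2.43 nm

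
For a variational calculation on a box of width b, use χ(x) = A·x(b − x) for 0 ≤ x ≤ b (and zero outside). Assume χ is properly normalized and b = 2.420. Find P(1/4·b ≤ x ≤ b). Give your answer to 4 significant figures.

P ≈ 0.8965

P = ∫_{1/4·b}^{b} |χ(x)|² dx.
With A² fixed by ∫|χ|² = 1, i.e. A² = (b^5/30)^(−1), substitute and integrate.
Let u = x/b; then A² and the length scale cancel, so P = ∫_{1/4}^{1} u^2·(1 - u)^2 du ÷ ∫_{0}^{1} u^2·(1 - u)^2 du.
With ∫ u^2·(1 - u)^2 du = u^3·(6·u^2 - 15·u + 10)/30 + C, the region integral is 153/5120 and the full one is 1/30.
Evaluating gives P = 459/512.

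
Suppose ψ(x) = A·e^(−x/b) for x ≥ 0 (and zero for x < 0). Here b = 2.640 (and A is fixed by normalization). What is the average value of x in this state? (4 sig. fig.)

⟨x⟩ ≈ 1.320

By definition ⟨x⟩ = ∫ x |ψ(x)|² dx.
The ratio of the moment integral to the normalization integral gives ⟨x⟩ = b/2.
Putting b = 2.640 gives 1.3200.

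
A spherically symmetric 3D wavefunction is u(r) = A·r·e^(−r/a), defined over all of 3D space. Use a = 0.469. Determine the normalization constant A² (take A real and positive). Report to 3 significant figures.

We need A² ∫|f|² 4πr² dr = 1, taking the integral from 0 to ∞.
(Spherical symmetry: dV = 4πr² dr.)
∫|u|² 4πr² dr = A²·(3·π·a^5).
Hence A² = 1/[3·π·a^5].
Plugging in a = 0.469 yields A = 2.162.

A^2 ≈ 4.68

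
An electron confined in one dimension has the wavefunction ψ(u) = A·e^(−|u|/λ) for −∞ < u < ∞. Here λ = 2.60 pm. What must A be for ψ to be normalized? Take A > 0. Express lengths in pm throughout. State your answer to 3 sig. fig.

The normalization condition is ∫|ψ|² du = 1 from −∞ to ∞.
Carrying out the integral gives A² · λ.
Substituting λ = 2.60 gives A² = 0.3846, so A = 0.6202.

A ≈ 0.620 pm^(-1/2)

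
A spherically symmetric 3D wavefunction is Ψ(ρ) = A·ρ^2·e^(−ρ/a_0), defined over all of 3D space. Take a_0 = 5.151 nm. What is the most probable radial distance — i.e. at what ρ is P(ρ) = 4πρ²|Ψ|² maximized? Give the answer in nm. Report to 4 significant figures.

The maximum of P(ρ) = 4πρ²|Ψ|² occurs where its derivative vanishes.
This gives ρ = 3·a_0.
With a_0 = 5.151, the most probable radial distance is 15.453 nm.

ρ ≈ 15.45 nm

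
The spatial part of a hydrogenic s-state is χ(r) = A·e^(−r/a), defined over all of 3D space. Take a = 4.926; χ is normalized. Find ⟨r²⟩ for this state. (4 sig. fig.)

⟨r^2⟩ ≈ 72.80

By definition ⟨r²⟩ = ∫ r^2 |χ(r)|² 4πr² dr.
Since the A² factors cancel between numerator and denominator, ⟨r²⟩ = 3·a^2.
With a = 4.926, ⟨r^2⟩ = 72.796.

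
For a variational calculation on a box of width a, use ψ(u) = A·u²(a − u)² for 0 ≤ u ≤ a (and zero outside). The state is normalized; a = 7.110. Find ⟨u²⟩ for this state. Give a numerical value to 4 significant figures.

⟨u^2⟩ ≈ 13.79

The expectation value is the |ψ|²-weighted average of u^2: ∫ u^2|ψ|² du.
The ratio of the moment integral to the normalization integral gives ⟨u²⟩ = 3·a^2/11.
Putting a = 7.110 gives 13.787.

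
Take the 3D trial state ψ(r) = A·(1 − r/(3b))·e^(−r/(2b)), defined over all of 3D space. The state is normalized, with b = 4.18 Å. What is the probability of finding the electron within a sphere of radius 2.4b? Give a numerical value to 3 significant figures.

P ≈ 0.347

Integrate the radial probability density 4πr²|ψ|² over r ≤ 2.4b.
The full normalization integral is A²·[8·π·b^3/3] = 1, fixing A².
In terms of u = r/b (A², 4π and the length scale all cancel between numerator and denominator), P = [∫_{0}^{2.4} u^2·(1 - u/3)^2·e^(-u) du] / [∫_{0}^{∞} u^2·(1 - u/3)^2·e^(-u) du].
An antiderivative of u^2·(1 - u/3)^2·e^(-u) is (-u^4 + 2·u^3 - 3·u^2 - 6·u - 6)·e^(-u)/9; evaluating from 0 to 2.4 gives 2/3 - 9002·e^(-12/5)/1875, while the full integral is 2/3.
Taking the ratio yields P = 0.3467.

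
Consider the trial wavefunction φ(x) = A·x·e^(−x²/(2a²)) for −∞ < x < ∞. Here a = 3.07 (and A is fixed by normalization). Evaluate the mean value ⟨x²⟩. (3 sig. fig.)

⟨x^2⟩ ≈ 14.1

The expectation value is the |φ|²-weighted average of x^2: ∫ x^2|φ|² dx.
Evaluating both integrals, ⟨x²⟩ = 3·a^2/2.
With a = 3.07, ⟨x^2⟩ = 14.14.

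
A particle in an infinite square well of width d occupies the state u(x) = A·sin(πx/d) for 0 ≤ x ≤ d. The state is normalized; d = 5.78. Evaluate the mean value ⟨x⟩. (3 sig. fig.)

By definition ⟨x⟩ = ∫ x |u(x)|² dx.
Using sin²θ = (1 − cos 2θ)/2, the ratio of the moment integral to the normalization integral gives ⟨x⟩ = d/2.
Putting d = 5.78 gives 2.890.

⟨x⟩ ≈ 2.89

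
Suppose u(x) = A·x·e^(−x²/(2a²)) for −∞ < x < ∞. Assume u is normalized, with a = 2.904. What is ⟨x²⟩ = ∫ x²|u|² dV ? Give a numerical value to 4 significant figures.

⟨x^2⟩ ≈ 12.65

⟨x²⟩ = ∫ x^2 |u|² dx over the full domain.
Using the Gaussian integral ∫_{−∞}^{∞} e^(−αx²) dx = √(π/α), the ratio of the moment integral to the normalization integral gives ⟨x²⟩ = 3·a^2/2.
Putting a = 2.904 gives 12.650.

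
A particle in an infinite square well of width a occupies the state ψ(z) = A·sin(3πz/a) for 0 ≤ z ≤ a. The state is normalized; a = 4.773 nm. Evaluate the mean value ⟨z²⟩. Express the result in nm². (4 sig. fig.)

The expectation value is the |ψ|²-weighted average of z^2: ∫ z^2|ψ|² dz.
The ratio of the moment integral to the normalization integral gives ⟨z²⟩ = -a^2/(18·π^2) + a^2/3.
With a = 4.773, ⟨z^2⟩ = 7.4656.

⟨z^2⟩ ≈ 7.466 nm^2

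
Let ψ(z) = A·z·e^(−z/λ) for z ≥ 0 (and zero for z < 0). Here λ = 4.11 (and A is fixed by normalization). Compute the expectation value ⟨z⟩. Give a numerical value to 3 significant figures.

⟨z⟩ ≈ 6.17

The expectation value is the |ψ|²-weighted average of z: ∫ z|ψ|² dz.
Evaluating both integrals, ⟨z⟩ = 3·λ/2.
Putting λ = 4.11 gives 6.165.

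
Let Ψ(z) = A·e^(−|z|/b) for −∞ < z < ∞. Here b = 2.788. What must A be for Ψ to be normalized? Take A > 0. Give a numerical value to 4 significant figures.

Normalization requires ∫|Ψ|² dz = 1, integrated from −∞ to ∞.
The integral (without the A² prefactor) comes out to b.
So A² = (b)^(−1).
Plugging in b = 2.788 yields A = 0.59890.

A ≈ 0.5989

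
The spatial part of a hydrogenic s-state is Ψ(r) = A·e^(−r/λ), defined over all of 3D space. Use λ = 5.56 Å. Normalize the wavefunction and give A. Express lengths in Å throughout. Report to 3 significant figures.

Normalization requires ∫|Ψ|² 4πr² dr = 1, integrated from 0 to ∞.
The angular integral contributes 4π, leaving ∫₀^∞ r²|Ψ|² dr.
∫|Ψ|² 4πr² dr = A²·(π·λ^3).
Plugging in λ = 5.56 yields A = 0.04303.

A ≈ 0.0430 Å^(-3/2)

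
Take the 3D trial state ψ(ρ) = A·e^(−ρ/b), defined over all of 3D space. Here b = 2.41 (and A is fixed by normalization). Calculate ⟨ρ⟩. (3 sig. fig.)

⟨ρ⟩ = ∫ ρ |ψ|² 4πρ² dρ over the full domain.
With ∫₀^∞ ρ^3 e^(−αρ) dρ = 3!/α^4, the ratio of the moment integral to the normalization integral gives ⟨ρ⟩ = 3·b/2.
Putting b = 2.41 gives 3.615.

⟨ρ⟩ ≈ 3.62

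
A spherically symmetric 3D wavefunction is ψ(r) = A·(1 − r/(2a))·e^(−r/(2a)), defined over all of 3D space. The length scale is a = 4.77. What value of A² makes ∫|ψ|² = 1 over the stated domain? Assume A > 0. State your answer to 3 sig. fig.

The normalization condition is ∫|ψ|² 4πr² dr = 1 from 0 to ∞.
In 3D with spherical symmetry the volume element is 4πr² dr.
Using ∫₀^∞ rⁿ e^(−αr) dr = n!/αⁿ⁺¹, carrying out the integral gives A² · 8·π·a^3.
Substituting a = 4.77 gives A² = 0.0003666, so A = 0.01915.

A^2 ≈ 0.000367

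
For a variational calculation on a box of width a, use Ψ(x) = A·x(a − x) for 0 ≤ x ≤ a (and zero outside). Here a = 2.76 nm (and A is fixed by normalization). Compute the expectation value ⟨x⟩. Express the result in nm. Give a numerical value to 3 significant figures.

⟨x⟩ ≈ 1.38 nm

⟨x⟩ = ∫ x |Ψ|² dx over the full domain.
Expanding the polynomial and integrating term by term, evaluating both integrals, ⟨x⟩ = a/2.
With a = 2.76, ⟨x⟩ = 1.380.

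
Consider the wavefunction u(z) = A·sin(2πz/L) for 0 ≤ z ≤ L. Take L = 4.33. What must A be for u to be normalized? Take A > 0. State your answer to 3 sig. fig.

Normalization requires ∫|u|² dz = 1, integrated from 0 to L.
With u = A·sin(2πz/L), the integral evaluates to A²·[L/2].
With L = 4.33: A² = 0.4619 and A = 0.6796.

A ≈ 0.680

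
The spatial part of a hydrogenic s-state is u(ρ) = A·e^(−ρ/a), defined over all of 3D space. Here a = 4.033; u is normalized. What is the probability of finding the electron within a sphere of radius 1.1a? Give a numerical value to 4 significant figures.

P ≈ 0.3773

P = ∫ |u|² 4πρ² dρ over ρ ≤ 1.1a.
The full normalization integral is A²·[π·a^3] = 1, fixing A².
Let t = ρ/a; then A², 4π and the length scale all cancel, so P = ∫_{0}^{1.1} t^2·e^(-2·t) dt ÷ ∫_{0}^{∞} t^2·e^(-2·t) dt.
Using ∫ t^2·e^(-2·t) dt = -(2·t^2 + 2·t + 1)·e^(-2·t)/4, the numerator is 1/4 - 281·e^(-11/5)/200 and the denominator is 1/4.
Taking the ratio yields P = 0.37729.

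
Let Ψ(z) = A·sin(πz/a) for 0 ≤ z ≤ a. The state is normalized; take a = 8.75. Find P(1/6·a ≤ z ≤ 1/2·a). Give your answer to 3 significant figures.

|Ψ|² is the probability density, so P = ∫_{1/6·a}^{1/2·a} |Ψ|² dz.
The normalization integral ∫|Ψ|²dz over the whole domain equals a/2·A², and A² cancels in the ratio.
In terms of u = z/a (A² and the length scale cancel between numerator and denominator), P = [∫_{1/6}^{1/2} sin(π·u)^2 du] / [∫_{0}^{1} sin(π·u)^2 du].
An antiderivative of sin(π·u)^2 is u/2 - sin(2·π·u)/(4·π); evaluating from 1/6 to 1/2 gives √(3)/(8·π) + 1/6, while the full integral is 1/2.
Taking the ratio, P = (√(3)/4 + π/3)/π.

P ≈ 0.471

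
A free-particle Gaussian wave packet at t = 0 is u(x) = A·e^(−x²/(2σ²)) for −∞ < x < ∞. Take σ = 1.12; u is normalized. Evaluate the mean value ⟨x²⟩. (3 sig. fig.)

⟨x^2⟩ ≈ 0.627

By definition ⟨x²⟩ = ∫ x^2 |u(x)|² dx.
With ∫_{−∞}^{∞} x^(2m) e^(−αx²) dx = (2m−1)!!·√π / (2^m α^(m+1/2)), the ratio of the moment integral to the normalization integral gives ⟨x²⟩ = σ^2/2.
With σ = 1.12, ⟨x^2⟩ = 0.6272.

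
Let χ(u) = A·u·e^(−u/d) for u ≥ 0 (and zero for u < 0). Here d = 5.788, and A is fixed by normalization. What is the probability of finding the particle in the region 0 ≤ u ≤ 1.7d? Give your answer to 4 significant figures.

P ≈ 0.6603

The probability is P = ∫ |χ|² du over [0, 1.7d].
With A² fixed by ∫|χ|² = 1, i.e. A² = (d^3/4)^(−1), substitute and integrate.
Substituting t = u/d, A² and the length scale cancel in the ratio: P = ∫_{0}^{1.7} t^2·e^(-2·t) dt / ∫_{0}^{∞} t^2·e^(-2·t) dt.
With ∫ t^2·e^(-2·t) dt = -(2·t^2 + 2·t + 1)·e^(-2·t)/4 + C, the region integral is 1/4 - 509·e^(-17/5)/200 and the full one is 1/4.
The result is P = 0.66026.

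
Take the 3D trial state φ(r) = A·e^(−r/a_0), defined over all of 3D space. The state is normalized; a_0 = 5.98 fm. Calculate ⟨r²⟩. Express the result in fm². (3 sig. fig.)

By definition ⟨r²⟩ = ∫ r^2 |φ(r)|² 4πr² dr.
Evaluating both integrals, ⟨r²⟩ = 3·a_0^2.
Putting a_0 = 5.98 gives 107.3.

⟨r^2⟩ ≈ 107 fm^2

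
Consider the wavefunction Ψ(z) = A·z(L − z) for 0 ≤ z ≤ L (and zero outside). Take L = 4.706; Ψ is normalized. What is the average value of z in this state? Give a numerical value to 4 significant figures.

⟨z⟩ ≈ 2.353

⟨z⟩ = ∫ z |Ψ|² dz over the full domain.
The ratio of the moment integral to the normalization integral gives ⟨z⟩ = L/2.
With L = 4.706, ⟨z⟩ = 2.3530.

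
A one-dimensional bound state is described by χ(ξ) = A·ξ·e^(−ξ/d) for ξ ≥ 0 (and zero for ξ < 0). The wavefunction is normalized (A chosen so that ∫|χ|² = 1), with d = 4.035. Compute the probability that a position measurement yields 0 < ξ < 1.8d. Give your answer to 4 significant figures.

P ≈ 0.6973

The probability is P = ∫ |χ|² dξ over [0, 1.8d].
The normalization integral ∫|χ|²dξ over the whole domain equals d^3/4·A², and A² cancels in the ratio.
In terms of u = ξ/d (A² and the length scale cancel between numerator and denominator), P = [∫_{0}^{1.8} u^2·e^(-2·u) du] / [∫_{0}^{∞} u^2·e^(-2·u) du].
An antiderivative of u^2·e^(-2·u) is -(2·u^2 + 2·u + 1)·e^(-2·u)/4; evaluating from 0 to 1.8 gives 1/4 - 277·e^(-18/5)/100, while the full integral is 1/4.
Evaluating gives P = 0.69725.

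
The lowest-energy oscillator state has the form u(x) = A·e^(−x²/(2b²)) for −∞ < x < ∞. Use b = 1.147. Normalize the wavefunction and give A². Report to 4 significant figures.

A^2 ≈ 0.4919

We need A² ∫|f|² dx = 1, taking the integral from −∞ to ∞.
∫|u|² dx = A²·(√(π)·b).
With b = 1.147: A² = 0.49188 and A = 0.70134.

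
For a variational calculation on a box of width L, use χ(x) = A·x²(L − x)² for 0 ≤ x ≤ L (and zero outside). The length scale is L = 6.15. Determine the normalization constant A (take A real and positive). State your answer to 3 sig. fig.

Require ∫ |χ|² dx = 1 over the whole domain.
Expanding the polynomial and integrating term by term, with χ = A·x²(L − x)², the integral evaluates to A²·[L^9/630].
Substituting L = 6.15 gives A² = 0.00005006, so A = 0.007075.

A ≈ 0.00708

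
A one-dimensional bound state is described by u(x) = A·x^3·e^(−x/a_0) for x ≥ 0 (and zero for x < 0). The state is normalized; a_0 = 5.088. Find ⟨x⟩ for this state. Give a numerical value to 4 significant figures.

⟨x⟩ ≈ 17.81

⟨x⟩ = ∫ x |u|² dx over the full domain.
Using ∫₀^∞ xⁿ e^(−αx) dx = n!/αⁿ⁺¹, since the A² factors cancel between numerator and denominator, ⟨x⟩ = 7·a_0/2.
Putting a_0 = 5.088 gives 17.808.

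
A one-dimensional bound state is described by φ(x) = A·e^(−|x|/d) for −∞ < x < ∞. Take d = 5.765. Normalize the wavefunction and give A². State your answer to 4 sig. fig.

Require ∫ |φ|² dx = 1 over the whole domain.
With ∫₀^∞ x^0 e^(−αx) dx = 0!/α^1, ∫|φ|² dx = A²·(d).
So A² = (d)^(−1).
Substituting d = 5.765 gives A² = 0.17346, so A = 0.41649.

A^2 ≈ 0.1735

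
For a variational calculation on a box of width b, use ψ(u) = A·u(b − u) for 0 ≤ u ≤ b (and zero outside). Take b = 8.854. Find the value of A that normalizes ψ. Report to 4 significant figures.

Require ∫ |ψ|² du = 1 over the whole domain.
∫|ψ|² du = A²·(b^5/30).
So A² = (b^5/30)^(−1).
With b = 8.854: A² = 0.00055135 and A = 0.023481.

A ≈ 0.02348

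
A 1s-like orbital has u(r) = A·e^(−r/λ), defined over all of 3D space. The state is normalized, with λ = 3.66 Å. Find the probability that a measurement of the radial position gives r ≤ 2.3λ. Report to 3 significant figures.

P ≈ 0.837

P = ∫ |u|² 4πr² dr over r ≤ 2.3λ.
Normalization gives A² = 1/(π·λ^3).
Substituting t = r/λ, A², 4π and the length scale all cancel in the ratio: P = ∫_{0}^{2.3} t^2·e^(-2·t) dt / ∫_{0}^{∞} t^2·e^(-2·t) dt.
An antiderivative of t^2·e^(-2·t) is -(2·t^2 + 2·t + 1)·e^(-2·t)/4; evaluating from 0 to 2.3 gives 1/4 - 809·e^(-23/5)/200, while the full integral is 1/4.
Taking the ratio yields P = 0.8374.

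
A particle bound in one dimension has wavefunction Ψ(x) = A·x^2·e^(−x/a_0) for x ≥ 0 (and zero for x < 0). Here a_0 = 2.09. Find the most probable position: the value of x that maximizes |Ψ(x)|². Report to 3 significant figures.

Differentiate |Ψ(x)|² with respect to x and set to zero.
This gives x = 2·a_0.
With a_0 = 2.09, the most probable position is 4.180.

x ≈ 4.18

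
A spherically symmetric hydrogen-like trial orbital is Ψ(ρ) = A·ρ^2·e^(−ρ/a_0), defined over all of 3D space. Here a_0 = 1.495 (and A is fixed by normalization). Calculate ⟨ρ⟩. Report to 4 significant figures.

By definition ⟨ρ⟩ = ∫ ρ |Ψ(ρ)|² 4πρ² dρ.
Recall ∫₀^∞ ρ^m e^(−ρ/β) dρ = m!·β^(m+1), since the A² factors cancel between numerator and denominator, ⟨ρ⟩ = 7·a_0/2.
Putting a_0 = 1.495 gives 5.2325.

⟨ρ⟩ ≈ 5.233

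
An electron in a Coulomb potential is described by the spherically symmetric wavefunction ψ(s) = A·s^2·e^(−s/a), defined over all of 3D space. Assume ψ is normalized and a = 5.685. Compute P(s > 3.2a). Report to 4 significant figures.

P = ∫ |ψ|² 4πs² ds over s > 3.2a.
A² is fixed by ∫₀^∞ 4πs²|ψ|² ds = 1, i.e. A² = (45·π·a^7/2)^(−1).
Substituting u = s/a, A², 4π and the length scale all cancel in the ratio: P = ∫_{3.2}^{∞} u^6·e^(-2·u) du / ∫_{0}^{∞} u^6·e^(-2·u) du.
Using ∫ u^6·e^(-2·u) du = -(4·u^6 + 12·u^5 + 30·u^4 + 60·u^3 + 90·u^2 + 90·u + 45)·e^(-2·u)/8, the numerator is ≈ 3.05060 and the denominator is 45/8.
This evaluates to P = 0.54233.

P ≈ 0.5423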